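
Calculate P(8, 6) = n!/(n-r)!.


P(8,6) = 8!/2!
= 40320/2
= 20160

P(8,6) = 20160


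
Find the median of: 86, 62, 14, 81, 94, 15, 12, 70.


Sorted: 12, 14, 15, 62, 70, 81, 86, 94
n = 8 (even)
Middle values: 62 and 70
Median = (62+70)/2 = 66.0000

Median = 66.0000


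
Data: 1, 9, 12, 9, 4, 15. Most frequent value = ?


Frequencies: 1:1, 4:1, 9:2, 12:1, 15:1
Max frequency = 2
Mode = 9

Mode = 9


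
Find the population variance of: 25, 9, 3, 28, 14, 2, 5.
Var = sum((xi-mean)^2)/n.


Mean = 12.2857
Squared deviations: 161.6531, 10.7959, 86.2245, 246.9388, 2.9388, 105.7959, 53.0816
Sum = 667.4286
Variance = 667.4286/7 = 95.3469

Variance = 95.3469


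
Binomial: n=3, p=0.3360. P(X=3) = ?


C(3,3) = 1
p^3 = 0.037933
(1-p)^0 = 1.000000
P = 1 * 0.037933 * 1.000000 = 0.0379

P(X=3) = 0.0379


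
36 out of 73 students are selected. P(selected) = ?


P = 36/73 = 0.4932

P = 0.4932


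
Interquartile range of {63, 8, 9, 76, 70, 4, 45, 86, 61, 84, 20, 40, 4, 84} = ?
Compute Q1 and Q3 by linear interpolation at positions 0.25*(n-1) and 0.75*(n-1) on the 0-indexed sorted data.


Sorted: 4, 4, 8, 9, 20, 40, 45, 61, 63, 70, 76, 84, 84, 86
Q1 (25th %ile) = 11.7500
Q3 (75th %ile) = 74.5000
IQR = 74.5000 - 11.7500 = 62.7500

IQR = 62.7500


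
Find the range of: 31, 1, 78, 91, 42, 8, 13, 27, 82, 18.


Max = 91, Min = 1
Range = 91 - 1 = 90

Range = 90


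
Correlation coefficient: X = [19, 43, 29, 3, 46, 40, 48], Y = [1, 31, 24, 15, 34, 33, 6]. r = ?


Mean X = 32.5714, Mean Y = 20.5714
SD X = 15.370260, SD Y = 12.431034
Cov = 82.102041
r = 82.102041/(15.370260*12.431034) = 0.4297

r = 0.4297


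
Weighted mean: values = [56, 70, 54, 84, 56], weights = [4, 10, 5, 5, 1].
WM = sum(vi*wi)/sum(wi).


Numerator = 56*4 + 70*10 + 54*5 + 84*5 + 56*1 = 1670
Denominator = 4 + 10 + 5 + 5 + 1 = 25
WM = 1670/25 = 66.8000

WM = 66.8000


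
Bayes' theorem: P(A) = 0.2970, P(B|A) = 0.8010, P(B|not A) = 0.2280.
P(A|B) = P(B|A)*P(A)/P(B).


P(B) = P(B|A)*P(A) + P(B|A')*P(A')
= 0.8010*0.2970 + 0.2280*0.7030
= 0.237897 + 0.160284 = 0.398181
P(A|B) = 0.237897/0.398181 = 0.5975

P(A|B) = 0.5975


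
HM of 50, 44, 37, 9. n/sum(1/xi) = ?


Sum of reciprocals = 1/50 + 1/44 + 1/37 + 1/9 = 0.180865
HM = 4/0.180865 = 22.1159

HM = 22.1159


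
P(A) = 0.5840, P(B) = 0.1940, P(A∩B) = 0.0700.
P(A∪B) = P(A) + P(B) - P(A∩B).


P(A∪B) = 0.5840 + 0.1940 - 0.0700
= 0.7780 - 0.0700
= 0.7080

P(A∪B) = 0.7080


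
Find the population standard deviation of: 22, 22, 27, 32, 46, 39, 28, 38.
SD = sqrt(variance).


Mean = 31.7500
Variance = 65.1875
SD = sqrt(65.1875) = 8.0739

SD = 8.0739


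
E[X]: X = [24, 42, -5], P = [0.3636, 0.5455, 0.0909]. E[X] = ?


E[X] = 24*0.3636 + 42*0.5455 - 5*0.0909
= 8.7264 + 22.9110 - 0.4545
= 31.1829

E[X] = 31.1829


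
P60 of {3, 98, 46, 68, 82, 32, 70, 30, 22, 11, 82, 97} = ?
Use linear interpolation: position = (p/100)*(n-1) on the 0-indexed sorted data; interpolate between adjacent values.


Sorted: 3, 11, 22, 30, 32, 46, 68, 70, 82, 82, 97, 98
n = 12
Index = 60/100 * 11 = 6.6000
Lower = data[6] = 68, Upper = data[7] = 70
P60 = 68 + 0.6000*(2) = 69.2000

P60 = 69.2000


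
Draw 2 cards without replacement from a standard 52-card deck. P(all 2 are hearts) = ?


P(all hearts) = (13/52) × (12/51)
= 0.0588

P = 0.0588


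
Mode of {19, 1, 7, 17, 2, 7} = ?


Frequencies: 1:1, 2:1, 7:2, 17:1, 19:1
Max frequency = 2
Mode = 7

Mode = 7


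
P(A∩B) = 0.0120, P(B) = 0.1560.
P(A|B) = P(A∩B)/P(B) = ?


P(A|B) = 0.0120/0.1560 = 0.0769

P(A|B) = 0.0769


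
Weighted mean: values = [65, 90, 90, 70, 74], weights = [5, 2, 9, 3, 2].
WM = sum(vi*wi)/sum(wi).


Numerator = 65*5 + 90*2 + 90*9 + 70*3 + 74*2 = 1673
Denominator = 5 + 2 + 9 + 3 + 2 = 21
WM = 1673/21 = 79.6667

WM = 79.6667


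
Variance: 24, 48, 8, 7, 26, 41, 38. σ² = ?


Mean = 27.4286
Squared deviations: 11.7551, 423.1837, 377.4694, 417.3265, 2.0408, 184.1837, 111.7551
Sum = 1527.7143
Variance = 1527.7143/7 = 218.2449

Variance = 218.2449


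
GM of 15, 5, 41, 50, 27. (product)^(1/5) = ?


Product = 15 × 5 × 41 × 50 × 27 = 4151250
GM = 4151250^(1/5) = 21.0686

GM = 21.0686


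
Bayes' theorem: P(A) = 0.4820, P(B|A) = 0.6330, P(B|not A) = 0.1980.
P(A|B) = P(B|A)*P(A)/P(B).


P(B) = P(B|A)*P(A) + P(B|A')*P(A')
= 0.6330*0.4820 + 0.1980*0.5180
= 0.305106 + 0.102564 = 0.407670
P(A|B) = 0.305106/0.407670 = 0.7484

P(A|B) = 0.7484


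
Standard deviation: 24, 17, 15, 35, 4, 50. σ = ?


Mean = 24.1667
Variance = 221.1389
SD = sqrt(221.1389) = 14.8707

SD = 14.8707


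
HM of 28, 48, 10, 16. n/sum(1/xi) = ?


Sum of reciprocals = 1/28 + 1/48 + 1/10 + 1/16 = 0.219048
HM = 4/0.219048 = 18.2609

HM = 18.2609


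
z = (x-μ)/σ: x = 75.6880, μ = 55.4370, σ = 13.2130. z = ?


z = (75.6880 - 55.4370)/13.2130
= 20.2510/13.2130
= 1.5327

z = 1.5327


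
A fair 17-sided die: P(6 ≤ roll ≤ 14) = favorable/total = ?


Favorable outcomes (6 ≤ roll ≤ 14): 9
Total outcomes = 17
P = 9/17 = 0.5294

P = 0.5294


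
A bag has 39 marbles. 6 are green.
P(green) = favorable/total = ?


P = 6/39 = 0.1538

P = 0.1538


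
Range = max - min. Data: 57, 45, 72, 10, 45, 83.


Max = 83, Min = 10
Range = 83 - 10 = 73

Range = 73


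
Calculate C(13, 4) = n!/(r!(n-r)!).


C(13,4) = 13!/(4! × 9!)
= 6227020800/(24 × 362880)
= 715

C(13,4) = 715


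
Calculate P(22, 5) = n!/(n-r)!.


P(22,5) = 22!/17!
= 1124000727777607680000/355687428096000
= 3160080

P(22,5) = 3160080


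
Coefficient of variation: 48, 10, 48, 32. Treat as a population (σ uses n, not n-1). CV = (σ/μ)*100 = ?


Mean = 34.5000
SD = 15.5804
CV = (15.5804/34.5000)*100 = 45.1607%

CV = 45.1607%


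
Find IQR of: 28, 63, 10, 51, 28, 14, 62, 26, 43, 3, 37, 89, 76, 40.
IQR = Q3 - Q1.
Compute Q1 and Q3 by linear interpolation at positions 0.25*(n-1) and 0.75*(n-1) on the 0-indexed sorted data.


Sorted: 3, 10, 14, 26, 28, 28, 37, 40, 43, 51, 62, 63, 76, 89
Q1 (25th %ile) = 26.5000
Q3 (75th %ile) = 59.2500
IQR = 59.2500 - 26.5000 = 32.7500

IQR = 32.7500


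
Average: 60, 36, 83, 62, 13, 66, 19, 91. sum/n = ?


Sum = 60 + 36 + 83 + 62 + 13 + 66 + 19 + 91 = 430
n = 8
Mean = 430/8 = 53.7500

Mean = 53.7500


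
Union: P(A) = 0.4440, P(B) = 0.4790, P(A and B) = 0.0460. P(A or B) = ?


P(A∪B) = 0.4440 + 0.4790 - 0.0460
= 0.9230 - 0.0460
= 0.8770

P(A∪B) = 0.8770


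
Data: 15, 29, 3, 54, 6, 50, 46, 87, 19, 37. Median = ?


Sorted: 3, 6, 15, 19, 29, 37, 46, 50, 54, 87
n = 10 (even)
Middle values: 29 and 37
Median = (29+37)/2 = 33.0000

Median = 33.0000


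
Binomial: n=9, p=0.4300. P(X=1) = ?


C(9,1) = 9
p^1 = 0.430000
(1-p)^8 = 0.011143
P = 9 * 0.430000 * 0.011143 = 0.0431

P(X=1) = 0.0431


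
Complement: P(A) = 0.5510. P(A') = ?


P(not A) = 1 - 0.5510 = 0.4490

P(not A) = 0.4490


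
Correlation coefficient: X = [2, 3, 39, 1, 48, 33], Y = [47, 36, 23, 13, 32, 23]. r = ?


Mean X = 21.0000, Mean Y = 29.0000
SD X = 19.502137, SD Y = 10.878113
Cov = -41.166667
r = -41.166667/(19.502137*10.878113) = -0.1940

r = -0.1940


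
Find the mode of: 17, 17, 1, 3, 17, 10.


Frequencies: 1:1, 3:1, 10:1, 17:3
Max frequency = 3
Mode = 17

Mode = 17


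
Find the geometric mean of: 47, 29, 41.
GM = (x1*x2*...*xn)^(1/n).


Product = 47 × 29 × 41 = 55883
GM = 55883^(1/3) = 38.2320

GM = 38.2320


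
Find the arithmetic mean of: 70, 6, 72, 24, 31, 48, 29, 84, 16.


Sum = 70 + 6 + 72 + 24 + 31 + 48 + 29 + 84 + 16 = 380
n = 9
Mean = 380/9 = 42.2222

Mean = 42.2222


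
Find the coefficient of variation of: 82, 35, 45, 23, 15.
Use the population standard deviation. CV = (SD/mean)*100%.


Mean = 40.0000
SD = 23.3581
CV = (23.3581/40.0000)*100 = 58.3952%

CV = 58.3952%


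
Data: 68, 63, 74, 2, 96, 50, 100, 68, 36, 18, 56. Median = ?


Sorted: 2, 18, 36, 50, 56, 63, 68, 68, 74, 96, 100
n = 11 (odd)
Middle value = 63

Median = 63


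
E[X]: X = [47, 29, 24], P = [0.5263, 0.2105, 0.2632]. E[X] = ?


E[X] = 47*0.5263 + 29*0.2105 + 24*0.2632
= 24.7361 + 6.1045 + 6.3168
= 37.1574

E[X] = 37.1574


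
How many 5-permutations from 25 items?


P(25,5) = 25!/20!
= 15511210043330985984000000/2432902008176640000
= 6375600

P(25,5) = 6375600


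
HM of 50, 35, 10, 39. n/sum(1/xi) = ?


Sum of reciprocals = 1/50 + 1/35 + 1/10 + 1/39 = 0.174212
HM = 4/0.174212 = 22.9605

HM = 22.9605


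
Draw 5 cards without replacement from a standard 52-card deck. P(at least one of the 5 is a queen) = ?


P(at least one) = 1 - P(none)
P(none) = (48/52) × (47/51) × (46/50) × (45/49) × (44/48) = 0.658842
P(at least one) = 1 - 0.658842 = 0.3412

P = 0.3412


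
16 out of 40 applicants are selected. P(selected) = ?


P = 16/40 = 0.4000

P = 0.4000


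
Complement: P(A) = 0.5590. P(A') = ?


P(not A) = 1 - 0.5590 = 0.4410

P(not A) = 0.4410


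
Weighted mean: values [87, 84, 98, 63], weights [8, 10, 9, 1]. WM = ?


Numerator = 87*8 + 84*10 + 98*9 + 63*1 = 2481
Denominator = 8 + 10 + 9 + 1 = 28
WM = 2481/28 = 88.6071

WM = 88.6071


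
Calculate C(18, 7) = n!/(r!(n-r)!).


C(18,7) = 18!/(7! × 11!)
= 6402373705728000/(5040 × 39916800)
= 31824

C(18,7) = 31824


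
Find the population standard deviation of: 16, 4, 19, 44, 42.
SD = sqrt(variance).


Mean = 25.0000
Variance = 241.6000
SD = sqrt(241.6000) = 15.5435

SD = 15.5435


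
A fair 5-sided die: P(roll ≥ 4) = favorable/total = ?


Favorable outcomes (roll ≥ 4): 2
Total outcomes = 5
P = 2/5 = 0.4000

P = 0.4000


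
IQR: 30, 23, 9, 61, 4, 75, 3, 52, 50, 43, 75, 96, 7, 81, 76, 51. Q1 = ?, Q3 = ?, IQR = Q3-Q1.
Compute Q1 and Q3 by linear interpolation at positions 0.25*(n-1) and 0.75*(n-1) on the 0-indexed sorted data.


Sorted: 3, 4, 7, 9, 23, 30, 43, 50, 51, 52, 61, 75, 75, 76, 81, 96
Q1 (25th %ile) = 19.5000
Q3 (75th %ile) = 75.0000
IQR = 75.0000 - 19.5000 = 55.5000

IQR = 55.5000


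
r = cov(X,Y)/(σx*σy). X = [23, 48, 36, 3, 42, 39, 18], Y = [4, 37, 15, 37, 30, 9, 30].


Mean X = 29.8571, Mean Y = 23.1429
SD X = 14.671922, SD Y = 12.597376
Cov = -23.836735
r = -23.836735/(14.671922*12.597376) = -0.1290

r = -0.1290


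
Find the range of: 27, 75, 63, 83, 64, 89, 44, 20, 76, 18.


Max = 89, Min = 18
Range = 89 - 18 = 71

Range = 71


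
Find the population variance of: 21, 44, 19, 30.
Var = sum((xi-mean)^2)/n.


Mean = 28.5000
Squared deviations: 56.2500, 240.2500, 90.2500, 2.2500
Sum = 389.0000
Variance = 389.0000/4 = 97.2500

Variance = 97.2500


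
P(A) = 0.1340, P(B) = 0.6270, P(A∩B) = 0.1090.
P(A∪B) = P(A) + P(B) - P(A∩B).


P(A∪B) = 0.1340 + 0.6270 - 0.1090
= 0.7610 - 0.1090
= 0.6520

P(A∪B) = 0.6520


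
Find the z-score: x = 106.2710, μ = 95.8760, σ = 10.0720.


z = (106.2710 - 95.8760)/10.0720
= 10.3950/10.0720
= 1.0321

z = 1.0321


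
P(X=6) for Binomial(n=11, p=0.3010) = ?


C(11,6) = 462
p^6 = 0.000744
(1-p)^5 = 0.166873
P = 462 * 0.000744 * 0.166873 = 0.0573

P(X=6) = 0.0573


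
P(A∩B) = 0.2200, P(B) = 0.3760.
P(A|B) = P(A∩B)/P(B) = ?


P(A|B) = 0.2200/0.3760 = 0.5851

P(A|B) = 0.5851


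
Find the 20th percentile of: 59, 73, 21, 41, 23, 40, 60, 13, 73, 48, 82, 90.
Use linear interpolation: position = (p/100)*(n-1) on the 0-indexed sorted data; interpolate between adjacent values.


Sorted: 13, 21, 23, 40, 41, 48, 59, 60, 73, 73, 82, 90
n = 12
Index = 20/100 * 11 = 2.2000
Lower = data[2] = 23, Upper = data[3] = 40
P20 = 23 + 0.2000*(17) = 26.4000

P20 = 26.4000


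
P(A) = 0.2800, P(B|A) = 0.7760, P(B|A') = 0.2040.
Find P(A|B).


P(B) = P(B|A)*P(A) + P(B|A')*P(A')
= 0.7760*0.2800 + 0.2040*0.7200
= 0.217280 + 0.146880 = 0.364160
P(A|B) = 0.217280/0.364160 = 0.5967

P(A|B) = 0.5967


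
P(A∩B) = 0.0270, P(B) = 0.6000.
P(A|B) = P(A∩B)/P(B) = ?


P(A|B) = 0.0270/0.6000 = 0.0450

P(A|B) = 0.0450


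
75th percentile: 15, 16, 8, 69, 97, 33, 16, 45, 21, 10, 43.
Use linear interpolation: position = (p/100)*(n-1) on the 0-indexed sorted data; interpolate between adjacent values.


Sorted: 8, 10, 15, 16, 16, 21, 33, 43, 45, 69, 97
n = 11
Index = 75/100 * 10 = 7.5000
Lower = data[7] = 43, Upper = data[8] = 45
P75 = 43 + 0.5000*(2) = 44.0000

P75 = 44.0000


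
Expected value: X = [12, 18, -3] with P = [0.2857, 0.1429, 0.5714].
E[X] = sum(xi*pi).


E[X] = 12*0.2857 + 18*0.1429 - 3*0.5714
= 3.4284 + 2.5722 - 1.7142
= 4.2864

E[X] = 4.2864


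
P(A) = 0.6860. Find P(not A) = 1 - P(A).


P(not A) = 1 - 0.6860 = 0.3140

P(not A) = 0.3140


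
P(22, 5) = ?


P(22,5) = 22!/17!
= 1124000727777607680000/355687428096000
= 3160080

P(22,5) = 3160080


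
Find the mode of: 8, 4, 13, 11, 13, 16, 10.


Frequencies: 4:1, 8:1, 10:1, 11:1, 13:2, 16:1
Max frequency = 2
Mode = 13

Mode = 13


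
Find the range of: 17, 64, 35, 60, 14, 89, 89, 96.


Max = 96, Min = 14
Range = 96 - 14 = 82

Range = 82


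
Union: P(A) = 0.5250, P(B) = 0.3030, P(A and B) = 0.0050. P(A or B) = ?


P(A∪B) = 0.5250 + 0.3030 - 0.0050
= 0.8280 - 0.0050
= 0.8230

P(A∪B) = 0.8230


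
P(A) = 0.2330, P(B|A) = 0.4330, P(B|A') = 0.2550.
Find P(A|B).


P(B) = P(B|A)*P(A) + P(B|A')*P(A')
= 0.4330*0.2330 + 0.2550*0.7670
= 0.100889 + 0.195585 = 0.296474
P(A|B) = 0.100889/0.296474 = 0.3403

P(A|B) = 0.3403


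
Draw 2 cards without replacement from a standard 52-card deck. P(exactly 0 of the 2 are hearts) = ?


Hypergeometric: P(X=0) = C(13,0)·C(39,2) / C(52,2)
= 1 × 741 / 1326
= 741/1326 = 0.5588

P = 0.5588


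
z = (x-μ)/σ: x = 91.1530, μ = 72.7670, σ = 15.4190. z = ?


z = (91.1530 - 72.7670)/15.4190
= 18.3860/15.4190
= 1.1924

z = 1.1924


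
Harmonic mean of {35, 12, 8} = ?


Sum of reciprocals = 1/35 + 1/12 + 1/8 = 0.236905
HM = 3/0.236905 = 12.6633

HM = 12.6633


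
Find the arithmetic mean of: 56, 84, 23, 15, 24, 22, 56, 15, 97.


Sum = 56 + 84 + 23 + 15 + 24 + 22 + 56 + 15 + 97 = 392
n = 9
Mean = 392/9 = 43.5556

Mean = 43.5556


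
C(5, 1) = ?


C(5,1) = 5!/(1! × 4!)
= 120/(1 × 24)
= 5

C(5,1) = 5


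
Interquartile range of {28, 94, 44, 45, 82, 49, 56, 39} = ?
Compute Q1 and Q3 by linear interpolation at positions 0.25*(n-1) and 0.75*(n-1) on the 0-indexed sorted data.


Sorted: 28, 39, 44, 45, 49, 56, 82, 94
Q1 (25th %ile) = 42.7500
Q3 (75th %ile) = 62.5000
IQR = 62.5000 - 42.7500 = 19.7500

IQR = 19.7500


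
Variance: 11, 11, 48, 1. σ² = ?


Mean = 17.7500
Squared deviations: 45.5625, 45.5625, 915.0625, 280.5625
Sum = 1286.7500
Variance = 1286.7500/4 = 321.6875

Variance = 321.6875


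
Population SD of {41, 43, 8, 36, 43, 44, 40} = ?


Mean = 36.4286
Variance = 140.8163
SD = sqrt(140.8163) = 11.8666

SD = 11.8666


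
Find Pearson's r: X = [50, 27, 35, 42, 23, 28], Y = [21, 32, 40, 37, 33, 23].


Mean X = 34.1667, Mean Y = 31.0000
SD X = 9.370462, SD Y = 6.904105
Cov = -14.000000
r = -14.000000/(9.370462*6.904105) = -0.2164

r = -0.2164


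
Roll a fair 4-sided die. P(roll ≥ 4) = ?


Favorable outcomes (roll ≥ 4): 1
Total outcomes = 4
P = 1/4 = 0.2500

P = 0.2500


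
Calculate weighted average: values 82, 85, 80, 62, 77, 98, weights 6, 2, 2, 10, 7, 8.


Numerator = 82*6 + 85*2 + 80*2 + 62*10 + 77*7 + 98*8 = 2765
Denominator = 6 + 2 + 2 + 10 + 7 + 8 = 35
WM = 2765/35 = 79.0000

WM = 79.0000


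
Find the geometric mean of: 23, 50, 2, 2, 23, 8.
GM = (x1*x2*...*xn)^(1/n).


Product = 23 × 50 × 2 × 2 × 23 × 8 = 846400
GM = 846400^(1/6) = 9.7259

GM = 9.7259


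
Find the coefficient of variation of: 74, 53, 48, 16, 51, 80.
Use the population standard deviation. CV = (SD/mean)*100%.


Mean = 53.6667
SD = 20.6774
CV = (20.6774/53.6667)*100 = 38.5293%

CV = 38.5293%


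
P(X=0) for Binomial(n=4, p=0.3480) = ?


C(4,0) = 1
p^0 = 1.000000
(1-p)^4 = 0.180713
P = 1 * 1.000000 * 0.180713 = 0.1807

P(X=0) = 0.1807


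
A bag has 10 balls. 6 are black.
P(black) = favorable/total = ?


P = 6/10 = 0.6000

P = 0.6000


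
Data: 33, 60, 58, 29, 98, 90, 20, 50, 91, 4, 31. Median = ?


Sorted: 4, 20, 29, 31, 33, 50, 58, 60, 90, 91, 98
n = 11 (odd)
Middle value = 50

Median = 50


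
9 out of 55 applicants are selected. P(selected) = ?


P = 9/55 = 0.1636

P = 0.1636


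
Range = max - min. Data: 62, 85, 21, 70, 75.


Max = 85, Min = 21
Range = 85 - 21 = 64

Range = 64


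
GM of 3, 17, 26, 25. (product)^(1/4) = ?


Product = 3 × 17 × 26 × 25 = 33150
GM = 33150^(1/4) = 13.4934

GM = 13.4934


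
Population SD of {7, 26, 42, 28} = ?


Mean = 25.7500
Variance = 155.1875
SD = sqrt(155.1875) = 12.4574

SD = 12.4574


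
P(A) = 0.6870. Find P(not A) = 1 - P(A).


P(not A) = 1 - 0.6870 = 0.3130

P(not A) = 0.3130


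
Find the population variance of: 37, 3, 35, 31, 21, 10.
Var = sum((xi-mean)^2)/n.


Mean = 22.8333
Squared deviations: 200.6944, 393.3611, 148.0278, 66.6944, 3.3611, 164.6944
Sum = 976.8333
Variance = 976.8333/6 = 162.8056

Variance = 162.8056


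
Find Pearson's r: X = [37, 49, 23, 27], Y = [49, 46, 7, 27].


Mean X = 34.0000, Mean Y = 32.2500
SD X = 10.049876, SD Y = 16.843025
Cov = 142.750000
r = 142.750000/(10.049876*16.843025) = 0.8433

r = 0.8433


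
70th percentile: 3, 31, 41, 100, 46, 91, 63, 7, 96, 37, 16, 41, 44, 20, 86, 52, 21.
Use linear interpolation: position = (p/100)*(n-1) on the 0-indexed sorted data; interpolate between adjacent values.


Sorted: 3, 7, 16, 20, 21, 31, 37, 41, 41, 44, 46, 52, 63, 86, 91, 96, 100
n = 17
Index = 70/100 * 16 = 11.2000
Lower = data[11] = 52, Upper = data[12] = 63
P70 = 52 + 0.2000*(11) = 54.2000

P70 = 54.2000


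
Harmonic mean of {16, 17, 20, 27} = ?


Sum of reciprocals = 1/16 + 1/17 + 1/20 + 1/27 = 0.208361
HM = 4/0.208361 = 19.1975

HM = 19.1975


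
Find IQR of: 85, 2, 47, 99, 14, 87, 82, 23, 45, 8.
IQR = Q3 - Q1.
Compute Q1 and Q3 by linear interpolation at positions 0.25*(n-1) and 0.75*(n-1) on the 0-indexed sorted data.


Sorted: 2, 8, 14, 23, 45, 47, 82, 85, 87, 99
Q1 (25th %ile) = 16.2500
Q3 (75th %ile) = 84.2500
IQR = 84.2500 - 16.2500 = 68.0000

IQR = 68.0000


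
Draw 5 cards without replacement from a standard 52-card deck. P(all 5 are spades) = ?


P(all spades) = (13/52) × (12/51) × (11/50) × (10/49) × (9/48)
= 0.0005

P = 0.0005


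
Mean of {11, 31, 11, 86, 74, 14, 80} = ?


Sum = 11 + 31 + 11 + 86 + 74 + 14 + 80 = 307
n = 7
Mean = 307/7 = 43.8571

Mean = 43.8571


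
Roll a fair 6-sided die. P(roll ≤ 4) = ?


Favorable outcomes (roll ≤ 4): 4
Total outcomes = 6
P = 4/6 = 0.6667

P = 0.6667


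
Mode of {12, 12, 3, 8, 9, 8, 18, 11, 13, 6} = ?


Frequencies: 3:1, 6:1, 8:2, 9:1, 11:1, 12:2, 13:1, 18:1
Max frequency = 2
Mode = 8, 12

Mode = 8, 12


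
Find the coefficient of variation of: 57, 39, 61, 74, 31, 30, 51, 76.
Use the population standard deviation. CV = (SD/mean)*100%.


Mean = 52.3750
SD = 16.8073
CV = (16.8073/52.3750)*100 = 32.0903%

CV = 32.0903%


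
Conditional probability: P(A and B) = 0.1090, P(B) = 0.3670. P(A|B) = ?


P(A|B) = 0.1090/0.3670 = 0.2970

P(A|B) = 0.2970


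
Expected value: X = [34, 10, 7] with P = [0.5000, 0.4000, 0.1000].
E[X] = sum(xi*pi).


E[X] = 34*0.5000 + 10*0.4000 + 7*0.1000
= 17.0000 + 4.0000 + 0.7000
= 21.7000

E[X] = 21.7000


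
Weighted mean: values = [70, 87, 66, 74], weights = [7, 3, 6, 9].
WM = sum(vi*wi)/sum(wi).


Numerator = 70*7 + 87*3 + 66*6 + 74*9 = 1813
Denominator = 7 + 3 + 6 + 9 = 25
WM = 1813/25 = 72.5200

WM = 72.5200


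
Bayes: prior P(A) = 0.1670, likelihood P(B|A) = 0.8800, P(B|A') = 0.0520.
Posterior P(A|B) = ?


P(B) = P(B|A)*P(A) + P(B|A')*P(A')
= 0.8800*0.1670 + 0.0520*0.8330
= 0.146960 + 0.043316 = 0.190276
P(A|B) = 0.146960/0.190276 = 0.7724

P(A|B) = 0.7724


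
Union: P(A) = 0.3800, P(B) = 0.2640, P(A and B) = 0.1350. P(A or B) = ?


P(A∪B) = 0.3800 + 0.2640 - 0.1350
= 0.6440 - 0.1350
= 0.5090

P(A∪B) = 0.5090


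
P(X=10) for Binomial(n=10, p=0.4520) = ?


C(10,10) = 1
p^10 = 0.000356
(1-p)^0 = 1.000000
P = 1 * 0.000356 * 1.000000 = 0.0004

P(X=10) = 0.0004


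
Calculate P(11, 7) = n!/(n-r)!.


P(11,7) = 11!/4!
= 39916800/24
= 1663200

P(11,7) = 1663200


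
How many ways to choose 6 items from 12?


C(12,6) = 12!/(6! × 6!)
= 479001600/(720 × 720)
= 924

C(12,6) = 924


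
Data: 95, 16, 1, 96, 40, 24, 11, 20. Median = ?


Sorted: 1, 11, 16, 20, 24, 40, 95, 96
n = 8 (even)
Middle values: 20 and 24
Median = (20+24)/2 = 22.0000

Median = 22.0000


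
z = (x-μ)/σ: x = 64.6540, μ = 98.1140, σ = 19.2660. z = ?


z = (64.6540 - 98.1140)/19.2660
= -33.4600/19.2660
= -1.7367

z = -1.7367


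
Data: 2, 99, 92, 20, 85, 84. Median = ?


Sorted: 2, 20, 84, 85, 92, 99
n = 6 (even)
Middle values: 84 and 85
Median = (84+85)/2 = 84.5000

Median = 84.5000


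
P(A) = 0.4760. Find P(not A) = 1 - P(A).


P(not A) = 1 - 0.4760 = 0.5240

P(not A) = 0.5240


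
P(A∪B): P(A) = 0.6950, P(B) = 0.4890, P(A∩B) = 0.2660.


P(A∪B) = 0.6950 + 0.4890 - 0.2660
= 1.1840 - 0.2660
= 0.9180

P(A∪B) = 0.9180


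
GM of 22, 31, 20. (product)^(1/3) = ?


Product = 22 × 31 × 20 = 13640
GM = 13640^(1/3) = 23.8930

GM = 23.8930


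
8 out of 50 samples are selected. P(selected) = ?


P = 8/50 = 0.1600

P = 0.1600


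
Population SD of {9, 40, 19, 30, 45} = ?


Mean = 28.6000
Variance = 175.4400
SD = sqrt(175.4400) = 13.2454

SD = 13.2454


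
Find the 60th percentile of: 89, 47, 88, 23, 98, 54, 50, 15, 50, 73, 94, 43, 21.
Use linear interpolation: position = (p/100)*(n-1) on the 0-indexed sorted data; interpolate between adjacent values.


Sorted: 15, 21, 23, 43, 47, 50, 50, 54, 73, 88, 89, 94, 98
n = 13
Index = 60/100 * 12 = 7.2000
Lower = data[7] = 54, Upper = data[8] = 73
P60 = 54 + 0.2000*(19) = 57.8000

P60 = 57.8000


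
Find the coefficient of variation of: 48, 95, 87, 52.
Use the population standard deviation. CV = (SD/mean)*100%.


Mean = 70.5000
SD = 20.7425
CV = (20.7425/70.5000)*100 = 29.4219%

CV = 29.4219%


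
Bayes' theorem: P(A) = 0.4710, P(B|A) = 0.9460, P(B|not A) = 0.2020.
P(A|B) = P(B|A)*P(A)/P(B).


P(B) = P(B|A)*P(A) + P(B|A')*P(A')
= 0.9460*0.4710 + 0.2020*0.5290
= 0.445566 + 0.106858 = 0.552424
P(A|B) = 0.445566/0.552424 = 0.8066

P(A|B) = 0.8066


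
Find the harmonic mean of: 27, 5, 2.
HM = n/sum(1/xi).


Sum of reciprocals = 1/27 + 1/5 + 1/2 = 0.737037
HM = 3/0.737037 = 4.0704

HM = 4.0704


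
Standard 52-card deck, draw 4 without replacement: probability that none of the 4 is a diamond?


P(no diamonds) = (39/52) × (38/51) × (37/50) × (36/49)
= 0.3038

P = 0.3038


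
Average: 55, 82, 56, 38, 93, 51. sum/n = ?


Sum = 55 + 82 + 56 + 38 + 93 + 51 = 375
n = 6
Mean = 375/6 = 62.5000

Mean = 62.5000


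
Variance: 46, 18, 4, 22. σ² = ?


Mean = 22.5000
Squared deviations: 552.2500, 20.2500, 342.2500, 0.2500
Sum = 915.0000
Variance = 915.0000/4 = 228.7500

Variance = 228.7500


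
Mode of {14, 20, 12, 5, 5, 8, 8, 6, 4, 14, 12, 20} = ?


Frequencies: 4:1, 5:2, 6:1, 8:2, 12:2, 14:2, 20:2
Max frequency = 2
Mode = 5, 8, 12, 14, 20

Mode = 5, 8, 12, 14, 20


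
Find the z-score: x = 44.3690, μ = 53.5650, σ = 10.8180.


z = (44.3690 - 53.5650)/10.8180
= -9.1960/10.8180
= -0.8501

z = -0.8501


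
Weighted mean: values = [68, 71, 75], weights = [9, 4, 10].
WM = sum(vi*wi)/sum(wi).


Numerator = 68*9 + 71*4 + 75*10 = 1646
Denominator = 9 + 4 + 10 = 23
WM = 1646/23 = 71.5652

WM = 71.5652


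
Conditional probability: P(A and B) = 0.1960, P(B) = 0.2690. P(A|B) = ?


P(A|B) = 0.1960/0.2690 = 0.7286

P(A|B) = 0.7286


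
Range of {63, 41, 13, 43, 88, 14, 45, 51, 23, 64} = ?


Max = 88, Min = 13
Range = 88 - 13 = 75

Range = 75


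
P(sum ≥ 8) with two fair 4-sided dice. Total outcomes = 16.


Total outcomes = 4×4 = 16
Favorable (sum ≥ 8): 1
P = 1/16 = 0.0625

P = 0.0625


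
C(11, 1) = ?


C(11,1) = 11!/(1! × 10!)
= 39916800/(1 × 3628800)
= 11

C(11,1) = 11


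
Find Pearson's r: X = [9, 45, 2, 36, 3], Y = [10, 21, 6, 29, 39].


Mean X = 19.0000, Mean Y = 21.0000
SD X = 17.944358, SD Y = 12.116105
Cov = 42.600000
r = 42.600000/(17.944358*12.116105) = 0.1959

r = 0.1959


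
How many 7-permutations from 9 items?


P(9,7) = 9!/2!
= 362880/2
= 181440

P(9,7) = 181440


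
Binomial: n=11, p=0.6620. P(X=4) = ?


C(11,4) = 330
p^4 = 0.192058
(1-p)^7 = 0.000504
P = 330 * 0.192058 * 0.000504 = 0.0319

P(X=4) = 0.0319


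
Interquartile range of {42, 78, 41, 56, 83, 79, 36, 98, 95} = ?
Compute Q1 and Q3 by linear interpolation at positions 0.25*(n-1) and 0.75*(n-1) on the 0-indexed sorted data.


Sorted: 36, 41, 42, 56, 78, 79, 83, 95, 98
Q1 (25th %ile) = 42.0000
Q3 (75th %ile) = 83.0000
IQR = 83.0000 - 42.0000 = 41.0000

IQR = 41.0000


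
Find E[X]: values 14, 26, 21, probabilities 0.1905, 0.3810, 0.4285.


E[X] = 14*0.1905 + 26*0.3810 + 21*0.4285
= 2.6670 + 9.9060 + 8.9985
= 21.5715

E[X] = 21.5715


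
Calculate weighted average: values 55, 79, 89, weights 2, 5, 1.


Numerator = 55*2 + 79*5 + 89*1 = 594
Denominator = 2 + 5 + 1 = 8
WM = 594/8 = 74.2500

WM = 74.2500


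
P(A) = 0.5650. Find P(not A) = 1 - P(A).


P(not A) = 1 - 0.5650 = 0.4350

P(not A) = 0.4350


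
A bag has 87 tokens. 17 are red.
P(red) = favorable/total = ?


P = 17/87 = 0.1954

P = 0.1954


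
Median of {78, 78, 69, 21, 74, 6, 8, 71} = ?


Sorted: 6, 8, 21, 69, 71, 74, 78, 78
n = 8 (even)
Middle values: 69 and 71
Median = (69+71)/2 = 70.0000

Median = 70.0000


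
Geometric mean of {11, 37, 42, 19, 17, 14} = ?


Product = 11 × 37 × 42 × 19 × 17 × 14 = 77299068
GM = 77299068^(1/6) = 20.6393

GM = 20.6393


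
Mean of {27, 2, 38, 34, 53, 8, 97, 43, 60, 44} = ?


Sum = 27 + 2 + 38 + 34 + 53 + 8 + 97 + 43 + 60 + 44 = 406
n = 10
Mean = 406/10 = 40.6000

Mean = 40.6000


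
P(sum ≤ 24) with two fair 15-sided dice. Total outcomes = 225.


Total outcomes = 15×15 = 225
Favorable (sum ≤ 24): 204
P = 204/225 = 0.9067

P = 0.9067


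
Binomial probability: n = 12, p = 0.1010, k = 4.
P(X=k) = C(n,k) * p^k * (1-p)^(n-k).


C(12,4) = 495
p^4 = 0.000104
(1-p)^8 = 0.426656
P = 495 * 0.000104 * 0.426656 = 0.0220

P(X=4) = 0.0220


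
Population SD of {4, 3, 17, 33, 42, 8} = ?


Mean = 17.8333
Variance = 220.4722
SD = sqrt(220.4722) = 14.8483

SD = 14.8483


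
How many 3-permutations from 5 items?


P(5,3) = 5!/2!
= 120/2
= 60

P(5,3) = 60


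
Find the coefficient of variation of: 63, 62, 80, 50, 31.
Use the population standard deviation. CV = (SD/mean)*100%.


Mean = 57.2000
SD = 16.2160
CV = (16.2160/57.2000)*100 = 28.3497%

CV = 28.3497%


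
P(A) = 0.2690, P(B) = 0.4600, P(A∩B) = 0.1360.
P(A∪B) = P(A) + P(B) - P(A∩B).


P(A∪B) = 0.2690 + 0.4600 - 0.1360
= 0.7290 - 0.1360
= 0.5930

P(A∪B) = 0.5930


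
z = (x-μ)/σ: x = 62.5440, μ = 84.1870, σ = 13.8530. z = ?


z = (62.5440 - 84.1870)/13.8530
= -21.6430/13.8530
= -1.5623

z = -1.5623


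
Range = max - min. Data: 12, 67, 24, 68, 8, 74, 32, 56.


Max = 74, Min = 8
Range = 74 - 8 = 66

Range = 66


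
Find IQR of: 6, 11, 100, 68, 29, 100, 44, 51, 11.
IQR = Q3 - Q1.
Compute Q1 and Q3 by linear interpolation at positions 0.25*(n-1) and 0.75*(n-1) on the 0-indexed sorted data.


Sorted: 6, 11, 11, 29, 44, 51, 68, 100, 100
Q1 (25th %ile) = 11.0000
Q3 (75th %ile) = 68.0000
IQR = 68.0000 - 11.0000 = 57.0000

IQR = 57.0000


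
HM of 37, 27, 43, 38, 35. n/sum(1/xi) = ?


Sum of reciprocals = 1/37 + 1/27 + 1/43 + 1/38 + 1/35 = 0.142207
HM = 5/0.142207 = 35.1600

HM = 35.1600


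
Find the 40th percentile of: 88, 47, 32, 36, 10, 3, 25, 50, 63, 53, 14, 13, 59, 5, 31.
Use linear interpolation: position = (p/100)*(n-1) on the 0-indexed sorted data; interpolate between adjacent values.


Sorted: 3, 5, 10, 13, 14, 25, 31, 32, 36, 47, 50, 53, 59, 63, 88
n = 15
Index = 40/100 * 14 = 5.6000
Lower = data[5] = 25, Upper = data[6] = 31
P40 = 25 + 0.6000*(6) = 28.6000

P40 = 28.6000


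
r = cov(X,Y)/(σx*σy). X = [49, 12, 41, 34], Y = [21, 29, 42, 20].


Mean X = 34.0000, Mean Y = 28.0000
SD X = 13.765900, SD Y = 8.803408
Cov = -7.250000
r = -7.250000/(13.765900*8.803408) = -0.0598

r = -0.0598


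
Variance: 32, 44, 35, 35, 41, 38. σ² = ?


Mean = 37.5000
Squared deviations: 30.2500, 42.2500, 6.2500, 6.2500, 12.2500, 0.2500
Sum = 97.5000
Variance = 97.5000/6 = 16.2500

Variance = 16.2500


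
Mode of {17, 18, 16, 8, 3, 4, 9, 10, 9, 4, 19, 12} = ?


Frequencies: 3:1, 4:2, 8:1, 9:2, 10:1, 12:1, 16:1, 17:1, 18:1, 19:1
Max frequency = 2
Mode = 4, 9

Mode = 4, 9


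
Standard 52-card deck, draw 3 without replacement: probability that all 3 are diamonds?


P(all diamonds) = (13/52) × (12/51) × (11/50)
= 0.0129

P = 0.0129


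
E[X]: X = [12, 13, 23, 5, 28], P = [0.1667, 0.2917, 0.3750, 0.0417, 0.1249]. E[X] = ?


E[X] = 12*0.1667 + 13*0.2917 + 23*0.3750 + 5*0.0417 + 28*0.1249
= 2.0004 + 3.7921 + 8.6250 + 0.2085 + 3.4972
= 18.1232

E[X] = 18.1232


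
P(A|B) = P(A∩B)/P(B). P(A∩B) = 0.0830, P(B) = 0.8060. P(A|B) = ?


P(A|B) = 0.0830/0.8060 = 0.1030

P(A|B) = 0.1030


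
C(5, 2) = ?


C(5,2) = 5!/(2! × 3!)
= 120/(2 × 6)
= 10

C(5,2) = 10


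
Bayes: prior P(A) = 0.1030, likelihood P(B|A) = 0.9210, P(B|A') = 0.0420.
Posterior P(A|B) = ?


P(B) = P(B|A)*P(A) + P(B|A')*P(A')
= 0.9210*0.1030 + 0.0420*0.8970
= 0.094863 + 0.037674 = 0.132537
P(A|B) = 0.094863/0.132537 = 0.7157

P(A|B) = 0.7157


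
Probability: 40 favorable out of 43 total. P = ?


P = 40/43 = 0.9302

P = 0.9302


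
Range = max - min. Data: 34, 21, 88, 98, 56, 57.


Max = 98, Min = 21
Range = 98 - 21 = 77

Range = 77


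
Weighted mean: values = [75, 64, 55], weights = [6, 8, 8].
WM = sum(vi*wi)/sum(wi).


Numerator = 75*6 + 64*8 + 55*8 = 1402
Denominator = 6 + 8 + 8 = 22
WM = 1402/22 = 63.7273

WM = 63.7273


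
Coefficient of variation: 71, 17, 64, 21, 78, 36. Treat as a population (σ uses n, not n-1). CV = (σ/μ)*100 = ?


Mean = 47.8333
SD = 24.2172
CV = (24.2172/47.8333)*100 = 50.6283%

CV = 50.6283%


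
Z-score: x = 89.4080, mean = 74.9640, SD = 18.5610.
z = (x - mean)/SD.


z = (89.4080 - 74.9640)/18.5610
= 14.4440/18.5610
= 0.7782

z = 0.7782


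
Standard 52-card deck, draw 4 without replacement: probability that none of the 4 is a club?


P(no clubs) = (39/52) × (38/51) × (37/50) × (36/49)
= 0.3038

P = 0.3038


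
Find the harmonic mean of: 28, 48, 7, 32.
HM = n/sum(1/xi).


Sum of reciprocals = 1/28 + 1/48 + 1/7 + 1/32 = 0.230655
HM = 4/0.230655 = 17.3419

HM = 17.3419


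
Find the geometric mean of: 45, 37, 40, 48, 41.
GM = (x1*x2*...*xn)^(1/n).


Product = 45 × 37 × 40 × 48 × 41 = 131068800
GM = 131068800^(1/5) = 42.0242

GM = 42.0242


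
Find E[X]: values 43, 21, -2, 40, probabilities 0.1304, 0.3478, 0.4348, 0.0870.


E[X] = 43*0.1304 + 21*0.3478 - 2*0.4348 + 40*0.0870
= 5.6072 + 7.3038 - 0.8696 + 3.4800
= 15.5214

E[X] = 15.5214


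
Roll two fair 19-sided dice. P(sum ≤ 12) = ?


Total outcomes = 19×19 = 361
Favorable (sum ≤ 12): 66
P = 66/361 = 0.1828

P = 0.1828


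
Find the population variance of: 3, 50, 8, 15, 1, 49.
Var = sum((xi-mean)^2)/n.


Mean = 21.0000
Squared deviations: 324.0000, 841.0000, 169.0000, 36.0000, 400.0000, 784.0000
Sum = 2554.0000
Variance = 2554.0000/6 = 425.6667

Variance = 425.6667


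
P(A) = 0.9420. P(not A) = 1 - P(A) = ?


P(not A) = 1 - 0.9420 = 0.0580

P(not A) = 0.0580


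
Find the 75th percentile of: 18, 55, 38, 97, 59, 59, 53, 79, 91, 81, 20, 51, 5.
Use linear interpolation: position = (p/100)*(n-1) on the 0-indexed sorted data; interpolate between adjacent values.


Sorted: 5, 18, 20, 38, 51, 53, 55, 59, 59, 79, 81, 91, 97
n = 13
Index = 75/100 * 12 = 9.0000
Lower = data[9] = 79, Upper = data[10] = 81
P75 = 79 + 0*(2) = 79.0000

P75 = 79.0000


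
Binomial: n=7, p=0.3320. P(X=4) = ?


C(7,4) = 35
p^4 = 0.012149
(1-p)^3 = 0.298078
P = 35 * 0.012149 * 0.298078 = 0.1268

P(X=4) = 0.1268


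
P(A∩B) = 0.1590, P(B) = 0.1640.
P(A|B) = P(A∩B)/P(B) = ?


P(A|B) = 0.1590/0.1640 = 0.9695

P(A|B) = 0.9695


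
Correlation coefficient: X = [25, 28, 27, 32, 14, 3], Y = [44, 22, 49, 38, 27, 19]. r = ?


Mean X = 21.5000, Mean Y = 33.1667
SD X = 9.945686, SD Y = 11.216308
Cov = 68.583333
r = 68.583333/(9.945686*11.216308) = 0.6148

r = 0.6148


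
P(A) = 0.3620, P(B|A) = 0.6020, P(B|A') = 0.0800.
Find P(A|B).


P(B) = P(B|A)*P(A) + P(B|A')*P(A')
= 0.6020*0.3620 + 0.0800*0.6380
= 0.217924 + 0.051040 = 0.268964
P(A|B) = 0.217924/0.268964 = 0.8102

P(A|B) = 0.8102


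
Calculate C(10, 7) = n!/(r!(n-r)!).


C(10,7) = 10!/(7! × 3!)
= 3628800/(5040 × 6)
= 120

C(10,7) = 120


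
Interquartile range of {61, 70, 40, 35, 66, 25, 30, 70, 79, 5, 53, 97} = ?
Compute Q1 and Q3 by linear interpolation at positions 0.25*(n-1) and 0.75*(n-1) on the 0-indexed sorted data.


Sorted: 5, 25, 30, 35, 40, 53, 61, 66, 70, 70, 79, 97
Q1 (25th %ile) = 33.7500
Q3 (75th %ile) = 70.0000
IQR = 70.0000 - 33.7500 = 36.2500

IQR = 36.2500


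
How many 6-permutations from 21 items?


P(21,6) = 21!/15!
= 51090942171709440000/1307674368000
= 39070080

P(21,6) = 39070080


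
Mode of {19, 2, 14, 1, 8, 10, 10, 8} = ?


Frequencies: 1:1, 2:1, 8:2, 10:2, 14:1, 19:1
Max frequency = 2
Mode = 8, 10

Mode = 8, 10


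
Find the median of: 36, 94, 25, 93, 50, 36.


Sorted: 25, 36, 36, 50, 93, 94
n = 6 (even)
Middle values: 36 and 50
Median = (36+50)/2 = 43.0000

Median = 43.0000


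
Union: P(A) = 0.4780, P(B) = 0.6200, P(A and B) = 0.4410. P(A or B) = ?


P(A∪B) = 0.4780 + 0.6200 - 0.4410
= 1.0980 - 0.4410
= 0.6570

P(A∪B) = 0.6570


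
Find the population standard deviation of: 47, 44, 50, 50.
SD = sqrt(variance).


Mean = 47.7500
Variance = 6.1875
SD = sqrt(6.1875) = 2.4875

SD = 2.4875


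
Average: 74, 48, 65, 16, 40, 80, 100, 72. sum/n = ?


Sum = 74 + 48 + 65 + 16 + 40 + 80 + 100 + 72 = 495
n = 8
Mean = 495/8 = 61.8750

Mean = 61.8750


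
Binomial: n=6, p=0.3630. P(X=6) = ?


C(6,6) = 1
p^6 = 0.002288
(1-p)^0 = 1.000000
P = 1 * 0.002288 * 1.000000 = 0.0023

P(X=6) = 0.0023


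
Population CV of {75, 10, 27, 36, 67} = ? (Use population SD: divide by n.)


Mean = 43.0000
SD = 24.4704
CV = (24.4704/43.0000)*100 = 56.9079%

CV = 56.9079%


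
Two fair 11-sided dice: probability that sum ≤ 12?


Total outcomes = 11×11 = 121
Favorable (sum ≤ 12): 66
P = 66/121 = 0.5455

P = 0.5455


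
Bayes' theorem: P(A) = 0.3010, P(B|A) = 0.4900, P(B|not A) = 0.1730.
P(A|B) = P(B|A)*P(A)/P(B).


P(B) = P(B|A)*P(A) + P(B|A')*P(A')
= 0.4900*0.3010 + 0.1730*0.6990
= 0.147490 + 0.120927 = 0.268417
P(A|B) = 0.147490/0.268417 = 0.5495

P(A|B) = 0.5495


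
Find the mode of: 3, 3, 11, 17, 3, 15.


Frequencies: 3:3, 11:1, 15:1, 17:1
Max frequency = 3
Mode = 3

Mode = 3


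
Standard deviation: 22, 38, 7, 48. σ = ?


Mean = 28.7500
Variance = 243.6875
SD = sqrt(243.6875) = 15.6105

SD = 15.6105


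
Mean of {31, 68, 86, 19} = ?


Sum = 31 + 68 + 86 + 19 = 204
n = 4
Mean = 204/4 = 51.0000

Mean = 51.0000


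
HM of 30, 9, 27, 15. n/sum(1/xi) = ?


Sum of reciprocals = 1/30 + 1/9 + 1/27 + 1/15 = 0.248148
HM = 4/0.248148 = 16.1194

HM = 16.1194


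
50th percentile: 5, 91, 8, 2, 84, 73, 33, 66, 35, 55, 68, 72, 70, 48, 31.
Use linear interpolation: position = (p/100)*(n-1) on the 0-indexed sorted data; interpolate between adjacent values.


Sorted: 2, 5, 8, 31, 33, 35, 48, 55, 66, 68, 70, 72, 73, 84, 91
n = 15
Index = 50/100 * 14 = 7.0000
Lower = data[7] = 55, Upper = data[8] = 66
P50 = 55 + 0*(11) = 55.0000

P50 = 55.0000


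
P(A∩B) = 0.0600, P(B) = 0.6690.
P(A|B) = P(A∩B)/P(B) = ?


P(A|B) = 0.0600/0.6690 = 0.0897

P(A|B) = 0.0897


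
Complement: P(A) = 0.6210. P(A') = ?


P(not A) = 1 - 0.6210 = 0.3790

P(not A) = 0.3790


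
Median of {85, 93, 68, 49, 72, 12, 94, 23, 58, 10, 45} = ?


Sorted: 10, 12, 23, 45, 49, 58, 68, 72, 85, 93, 94
n = 11 (odd)
Middle value = 58

Median = 58


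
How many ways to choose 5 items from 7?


C(7,5) = 7!/(5! × 2!)
= 5040/(120 × 2)
= 21

C(7,5) = 21


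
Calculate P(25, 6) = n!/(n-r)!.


P(25,6) = 25!/19!
= 15511210043330985984000000/121645100408832000
= 127512000

P(25,6) = 127512000


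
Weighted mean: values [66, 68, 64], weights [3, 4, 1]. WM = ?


Numerator = 66*3 + 68*4 + 64*1 = 534
Denominator = 3 + 4 + 1 = 8
WM = 534/8 = 66.7500

WM = 66.7500


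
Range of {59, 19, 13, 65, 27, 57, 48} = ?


Max = 65, Min = 13
Range = 65 - 13 = 52

Range = 52


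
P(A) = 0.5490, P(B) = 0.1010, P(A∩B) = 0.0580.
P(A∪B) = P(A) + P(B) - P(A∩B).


P(A∪B) = 0.5490 + 0.1010 - 0.0580
= 0.6500 - 0.0580
= 0.5920

P(A∪B) = 0.5920


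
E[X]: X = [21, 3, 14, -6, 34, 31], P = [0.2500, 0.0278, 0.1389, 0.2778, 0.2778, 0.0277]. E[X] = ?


E[X] = 21*0.2500 + 3*0.0278 + 14*0.1389 - 6*0.2778 + 34*0.2778 + 31*0.0277
= 5.2500 + 0.0834 + 1.9446 - 1.6668 + 9.4452 + 0.8587
= 15.9151

E[X] = 15.9151


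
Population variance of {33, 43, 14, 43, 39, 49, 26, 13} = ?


Mean = 32.5000
Squared deviations: 0.2500, 110.2500, 342.2500, 110.2500, 42.2500, 272.2500, 42.2500, 380.2500
Sum = 1300.0000
Variance = 1300.0000/8 = 162.5000

Variance = 162.5000


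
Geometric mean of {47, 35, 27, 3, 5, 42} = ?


Product = 47 × 35 × 27 × 3 × 5 × 42 = 27981450
GM = 27981450^(1/6) = 17.4239

GM = 17.4239


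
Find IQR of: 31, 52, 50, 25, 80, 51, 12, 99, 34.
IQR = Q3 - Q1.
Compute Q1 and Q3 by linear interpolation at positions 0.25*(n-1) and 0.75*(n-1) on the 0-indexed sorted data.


Sorted: 12, 25, 31, 34, 50, 51, 52, 80, 99
Q1 (25th %ile) = 31.0000
Q3 (75th %ile) = 52.0000
IQR = 52.0000 - 31.0000 = 21.0000

IQR = 21.0000


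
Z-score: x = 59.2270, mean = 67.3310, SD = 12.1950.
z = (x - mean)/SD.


z = (59.2270 - 67.3310)/12.1950
= -8.1040/12.1950
= -0.6645

z = -0.6645


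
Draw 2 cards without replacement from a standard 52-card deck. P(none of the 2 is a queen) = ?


P(no queens) = (48/52) × (47/51)
= 0.8507

P = 0.8507


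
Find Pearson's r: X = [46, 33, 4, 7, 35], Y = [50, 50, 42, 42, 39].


Mean X = 25.0000, Mean Y = 44.6000
SD X = 16.552945, SD Y = 4.543127
Cov = 40.400000
r = 40.400000/(16.552945*4.543127) = 0.5372

r = 0.5372


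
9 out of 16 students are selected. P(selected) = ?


P = 9/16 = 0.5625

P = 0.5625


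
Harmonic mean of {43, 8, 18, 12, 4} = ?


Sum of reciprocals = 1/43 + 1/8 + 1/18 + 1/12 + 1/4 = 0.537145
HM = 5/0.537145 = 9.3085

HM = 9.3085


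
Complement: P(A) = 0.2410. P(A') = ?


P(not A) = 1 - 0.2410 = 0.7590

P(not A) = 0.7590


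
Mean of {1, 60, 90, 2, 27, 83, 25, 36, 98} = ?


Sum = 1 + 60 + 90 + 2 + 27 + 83 + 25 + 36 + 98 = 422
n = 9
Mean = 422/9 = 46.8889

Mean = 46.8889


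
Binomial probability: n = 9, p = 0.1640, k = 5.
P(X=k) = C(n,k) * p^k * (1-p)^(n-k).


C(9,5) = 126
p^5 = 0.000119
(1-p)^4 = 0.488456
P = 126 * 0.000119 * 0.488456 = 0.0073

P(X=5) = 0.0073


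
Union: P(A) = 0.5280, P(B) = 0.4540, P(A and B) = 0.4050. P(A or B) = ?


P(A∪B) = 0.5280 + 0.4540 - 0.4050
= 0.9820 - 0.4050
= 0.5770

P(A∪B) = 0.5770


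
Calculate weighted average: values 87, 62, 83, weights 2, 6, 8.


Numerator = 87*2 + 62*6 + 83*8 = 1210
Denominator = 2 + 6 + 8 = 16
WM = 1210/16 = 75.6250

WM = 75.6250
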